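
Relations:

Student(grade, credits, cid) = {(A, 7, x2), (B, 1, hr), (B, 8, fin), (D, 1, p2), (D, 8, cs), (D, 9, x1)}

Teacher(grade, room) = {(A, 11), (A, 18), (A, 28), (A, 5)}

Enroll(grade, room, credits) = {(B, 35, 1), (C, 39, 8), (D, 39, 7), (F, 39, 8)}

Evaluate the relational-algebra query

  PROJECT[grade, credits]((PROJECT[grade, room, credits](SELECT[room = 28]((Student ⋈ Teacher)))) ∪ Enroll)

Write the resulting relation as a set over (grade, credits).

Student ⋈ Teacher (natural join on grade): {(A, 7, x2, 11), (A, 7, x2, 18), (A, 7, x2, 28), (A, 7, x2, 5)}
Filtering on room = 28 leaves {(A, 7, x2, 28)}.
Projecting to grade, room, credits: {(A, 28, 7)}
Taking the union: {(A, 28, 7), (B, 35, 1), (C, 39, 8), (D, 39, 7), (F, 39, 8)}
Projecting to grade, credits: {(A, 7), (B, 1), (C, 8), (D, 7), (F, 8)}

{(A, 7), (B, 1), (C, 8), (D, 7), (F, 8)}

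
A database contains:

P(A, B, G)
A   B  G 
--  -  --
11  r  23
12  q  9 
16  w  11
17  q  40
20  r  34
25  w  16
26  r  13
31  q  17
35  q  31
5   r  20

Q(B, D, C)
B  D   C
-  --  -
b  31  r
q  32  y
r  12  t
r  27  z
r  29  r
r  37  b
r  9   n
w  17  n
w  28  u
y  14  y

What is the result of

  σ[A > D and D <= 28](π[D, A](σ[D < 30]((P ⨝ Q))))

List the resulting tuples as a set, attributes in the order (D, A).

{(12, 20), (12, 26), (17, 25), (9, 11), (9, 20), (9, 26)}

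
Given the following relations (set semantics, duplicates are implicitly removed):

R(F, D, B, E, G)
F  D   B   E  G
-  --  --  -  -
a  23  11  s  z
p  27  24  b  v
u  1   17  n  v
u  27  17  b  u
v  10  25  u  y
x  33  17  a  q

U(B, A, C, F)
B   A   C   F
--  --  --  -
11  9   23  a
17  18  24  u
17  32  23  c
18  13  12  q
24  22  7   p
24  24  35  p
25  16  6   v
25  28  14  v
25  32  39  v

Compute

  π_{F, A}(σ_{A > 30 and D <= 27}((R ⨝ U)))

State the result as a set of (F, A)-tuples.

Joining R and U on F, B yields {(a, 23, 11, s, z, 9, 23), (p, 27, 24, b, v, 22, 7), (p, 27, 24, b, v, 24, 35), (u, 1, 17, n, v, 18, 24), (u, 27, 17, b, u, 18, 24), (v, 10, 25, u, y, 16, 6), (v, 10, 25, u, y, 28, 14), (v, 10, 25, u, y, 32, 39)}.
σ[A > 30 and D <= 27]: keep tuples satisfying A > 30 and D <= 27 → {(v, 10, 25, u, y, 32, 39)}
Projecting to F, A: {(v, 32)}

{(v, 32)}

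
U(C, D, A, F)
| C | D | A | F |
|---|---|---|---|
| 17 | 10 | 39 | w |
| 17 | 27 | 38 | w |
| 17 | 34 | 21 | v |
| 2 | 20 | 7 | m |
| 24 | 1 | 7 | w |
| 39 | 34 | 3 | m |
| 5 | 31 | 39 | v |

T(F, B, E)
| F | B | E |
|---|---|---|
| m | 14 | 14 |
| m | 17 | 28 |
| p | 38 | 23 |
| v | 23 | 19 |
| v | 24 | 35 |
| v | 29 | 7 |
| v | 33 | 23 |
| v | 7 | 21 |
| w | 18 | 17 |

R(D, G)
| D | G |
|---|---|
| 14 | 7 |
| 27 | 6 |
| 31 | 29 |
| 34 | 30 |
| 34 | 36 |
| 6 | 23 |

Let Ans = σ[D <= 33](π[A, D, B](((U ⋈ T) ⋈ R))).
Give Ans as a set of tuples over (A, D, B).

{(38, 27, 18), (39, 31, 23), (39, 31, 24), (39, 31, 29), (39, 31, 33), (39, 31, 7)}

Natural join on F: {(17, 10, 39, w, 18, 17), (17, 27, 38, w, 18, 17), (17, 34, 21, v, 23, 19), (17, 34, 21, v, 24, 35), (17, 34, 21, v, 29, 7), (17, 34, 21, v, 33, 23), (17, 34, 21, v, 7, 21), (2, 20, 7, m, 14, 14), (2, 20, 7, m, 17, 28), (24, 1, 7, w, 18, 17), (39, 34, 3, m, 14, 14), (39, 34, 3, m, 17, 28), (5, 31, 39, v, 23, 19), (5, 31, 39, v, 24, 35), (5, 31, 39, v, 29, 7), (5, 31, 39, v, 33, 23), (5, 31, 39, v, 7, 21)}
Natural join on D: {(17, 27, 38, w, 18, 17, 6), (17, 34, 21, v, 23, 19, 30), (17, 34, 21, v, 23, 19, 36), (17, 34, 21, v, 24, 35, 30), (17, 34, 21, v, 24, 35, 36), (17, 34, 21, v, 29, 7, 30), (17, 34, 21, v, 29, 7, 36), (17, 34, 21, v, 33, 23, 30), (17, 34, 21, v, 33, 23, 36), (17, 34, 21, v, 7, 21, 30), (17, 34, 21, v, 7, 21, 36), (39, 34, 3, m, 14, 14, 30), (39, 34, 3, m, 14, 14, 36), (39, 34, 3, m, 17, 28, 30), (39, 34, 3, m, 17, 28, 36), (5, 31, 39, v, 23, 19, 29), (5, 31, 39, v, 24, 35, 29), (5, 31, 39, v, 29, 7, 29), (5, 31, 39, v, 33, 23, 29), (5, 31, 39, v, 7, 21, 29)}
π[A, D, B]: project onto (A, D, B) (7 duplicate(s) eliminated) → {(21, 34, 23), (21, 34, 24), (21, 34, 29), (21, 34, 33), (21, 34, 7), (3, 34, 14), (3, 34, 17), (38, 27, 18), (39, 31, 23), (39, 31, 24), (39, 31, 29), (39, 31, 33), (39, 31, 7)}
Apply σ_{D <= 33}; surviving tuples: {(38, 27, 18), (39, 31, 23), (39, 31, 24), (39, 31, 29), (39, 31, 33), (39, 31, 7)}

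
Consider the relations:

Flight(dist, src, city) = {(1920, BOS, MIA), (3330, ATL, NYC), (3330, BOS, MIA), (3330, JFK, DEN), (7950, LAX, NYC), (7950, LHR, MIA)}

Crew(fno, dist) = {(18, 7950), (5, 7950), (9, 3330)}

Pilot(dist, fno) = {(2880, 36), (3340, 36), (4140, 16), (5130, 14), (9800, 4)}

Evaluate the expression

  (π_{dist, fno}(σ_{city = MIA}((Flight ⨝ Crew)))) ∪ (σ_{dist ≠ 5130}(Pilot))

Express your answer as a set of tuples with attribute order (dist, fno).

{(2880, 36), (3330, 9), (3340, 36), (4140, 16), (7950, 18), (7950, 5), (9800, 4)}

Natural join on dist: {(3330, ATL, NYC, 9), (3330, BOS, MIA, 9), (3330, JFK, DEN, 9), (7950, LAX, NYC, 18), (7950, LAX, NYC, 5), (7950, LHR, MIA, 18), (7950, LHR, MIA, 5)}
Filtering on city = MIA leaves {(3330, BOS, MIA, 9), (7950, LHR, MIA, 18), (7950, LHR, MIA, 5)}.
Keep only column(s) dist, fno: {(3330, 9), (7950, 18), (7950, 5)}
Filtering on dist ≠ 5130 leaves {(2880, 36), (3340, 36), (4140, 16), (9800, 4)}.
Taking the union: {(2880, 36), (3330, 9), (3340, 36), (4140, 16), (7950, 18), (7950, 5), (9800, 4)}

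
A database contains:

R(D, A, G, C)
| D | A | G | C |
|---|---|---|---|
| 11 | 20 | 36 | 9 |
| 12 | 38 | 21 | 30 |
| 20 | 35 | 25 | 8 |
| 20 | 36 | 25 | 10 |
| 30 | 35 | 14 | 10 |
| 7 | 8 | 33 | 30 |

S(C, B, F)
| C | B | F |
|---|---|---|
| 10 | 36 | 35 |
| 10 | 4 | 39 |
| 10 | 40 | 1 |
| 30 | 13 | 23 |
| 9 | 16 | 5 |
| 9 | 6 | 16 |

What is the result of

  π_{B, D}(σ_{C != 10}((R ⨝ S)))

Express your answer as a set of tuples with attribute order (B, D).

{(13, 12), (13, 7), (16, 11), (6, 11)}

Natural join on C: {(11, 20, 36, 9, 16, 5), (11, 20, 36, 9, 6, 16), (12, 38, 21, 30, 13, 23), (20, 36, 25, 10, 36, 35), (20, 36, 25, 10, 4, 39), (20, 36, 25, 10, 40, 1), (30, 35, 14, 10, 36, 35), (30, 35, 14, 10, 4, 39), (30, 35, 14, 10, 40, 1), (7, 8, 33, 30, 13, 23)}
Selection C != 10: {(11, 20, 36, 9, 16, 5), (11, 20, 36, 9, 6, 16), (12, 38, 21, 30, 13, 23), (7, 8, 33, 30, 13, 23)}
Keep only column(s) B, D: {(13, 12), (13, 7), (16, 11), (6, 11)}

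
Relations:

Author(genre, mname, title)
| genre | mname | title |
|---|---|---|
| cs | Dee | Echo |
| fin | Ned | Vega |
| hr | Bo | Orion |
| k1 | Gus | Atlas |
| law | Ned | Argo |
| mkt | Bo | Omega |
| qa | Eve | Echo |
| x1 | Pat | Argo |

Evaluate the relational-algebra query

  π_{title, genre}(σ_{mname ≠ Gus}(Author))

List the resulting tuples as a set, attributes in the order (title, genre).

Selection mname ≠ Gus: {(cs, Dee, Echo), (fin, Ned, Vega), (hr, Bo, Orion), (law, Ned, Argo), (mkt, Bo, Omega), (qa, Eve, Echo), (x1, Pat, Argo)}
Projecting to title, genre: {(Argo, law), (Argo, x1), (Echo, cs), (Echo, qa), (Omega, mkt), (Orion, hr), (Vega, fin)}

{(Argo, law), (Argo, x1), (Echo, cs), (Echo, qa), (Omega, mkt), (Orion, hr), (Vega, fin)}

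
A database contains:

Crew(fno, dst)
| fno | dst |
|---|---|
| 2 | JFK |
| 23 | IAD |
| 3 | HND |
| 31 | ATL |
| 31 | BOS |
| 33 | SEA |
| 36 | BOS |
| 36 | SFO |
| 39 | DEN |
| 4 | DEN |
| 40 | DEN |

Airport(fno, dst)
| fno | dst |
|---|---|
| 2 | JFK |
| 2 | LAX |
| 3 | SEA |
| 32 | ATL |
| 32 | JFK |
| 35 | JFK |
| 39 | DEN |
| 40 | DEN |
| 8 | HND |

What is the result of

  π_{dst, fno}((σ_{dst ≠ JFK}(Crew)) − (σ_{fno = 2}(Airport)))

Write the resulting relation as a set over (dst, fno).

Apply σ_{dst ≠ JFK}; surviving tuples: {(23, IAD), (3, HND), (31, ATL), (31, BOS), (33, SEA), (36, BOS), (36, SFO), (39, DEN), (4, DEN), (40, DEN)}
Apply σ_{fno = 2}; surviving tuples: {(2, JFK), (2, LAX)}
Set difference of the two operands is {(23, IAD), (3, HND), (31, ATL), (31, BOS), (33, SEA), (36, BOS), (36, SFO), (39, DEN), (4, DEN), (40, DEN)}.
Projecting to dst, fno: {(ATL, 31), (BOS, 31), (BOS, 36), (DEN, 39), (DEN, 4), (DEN, 40), (HND, 3), (IAD, 23), (SEA, 33), (SFO, 36)}

{(ATL, 31), (BOS, 31), (BOS, 36), (DEN, 39), (DEN, 4), (DEN, 40), (HND, 3), (IAD, 23), (SEA, 33), (SFO, 36)}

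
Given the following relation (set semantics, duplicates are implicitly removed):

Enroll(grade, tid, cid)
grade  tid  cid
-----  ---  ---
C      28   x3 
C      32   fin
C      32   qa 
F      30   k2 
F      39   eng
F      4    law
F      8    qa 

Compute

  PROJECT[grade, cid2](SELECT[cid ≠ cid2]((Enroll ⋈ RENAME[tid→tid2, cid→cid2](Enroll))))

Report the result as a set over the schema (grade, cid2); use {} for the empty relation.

{(C, fin), (C, qa), (C, x3), (F, eng), (F, k2), (F, law), (F, qa)}

ρ[tid→tid2, cid→cid2]: schema becomes (grade, tid2, cid2); tuples unchanged.
Enroll ⋈ RENAME[tid→tid2, cid→cid2](Enroll) (natural join on grade): {(C, 28, x3, 28, x3), (C, 28, x3, 32, fin), (C, 28, x3, 32, qa), (C, 32, fin, 28, x3), (C, 32, fin, 32, fin), (C, 32, fin, 32, qa), (C, 32, qa, 28, x3), (C, 32, qa, 32, fin), (C, 32, qa, 32, qa), (F, 30, k2, 30, k2), (F, 30, k2, 39, eng), (F, 30, k2, 4, law), (F, 30, k2, 8, qa), (F, 39, eng, 30, k2), (F, 39, eng, 39, eng), (F, 39, eng, 4, law), (F, 39, eng, 8, qa), (F, 4, law, 30, k2), (F, 4, law, 39, eng), (F, 4, law, 4, law), (F, 4, law, 8, qa), (F, 8, qa, 30, k2), (F, 8, qa, 39, eng), (F, 8, qa, 4, law), (F, 8, qa, 8, qa)}
Filtering on cid ≠ cid2 leaves {(C, 28, x3, 32, fin), (C, 28, x3, 32, qa), (C, 32, fin, 28, x3), (C, 32, fin, 32, qa), (C, 32, qa, 28, x3), (C, 32, qa, 32, fin), (F, 30, k2, 39, eng), (F, 30, k2, 4, law), (F, 30, k2, 8, qa), (F, 39, eng, 30, k2), (F, 39, eng, 4, law), (F, 39, eng, 8, qa), (F, 4, law, 30, k2), (F, 4, law, 39, eng), (F, 4, law, 8, qa), (F, 8, qa, 30, k2), (F, 8, qa, 39, eng), (F, 8, qa, 4, law)}.
Projecting to grade, cid2 (11 duplicate(s) eliminated): {(C, fin), (C, qa), (C, x3), (F, eng), (F, k2), (F, law), (F, qa)}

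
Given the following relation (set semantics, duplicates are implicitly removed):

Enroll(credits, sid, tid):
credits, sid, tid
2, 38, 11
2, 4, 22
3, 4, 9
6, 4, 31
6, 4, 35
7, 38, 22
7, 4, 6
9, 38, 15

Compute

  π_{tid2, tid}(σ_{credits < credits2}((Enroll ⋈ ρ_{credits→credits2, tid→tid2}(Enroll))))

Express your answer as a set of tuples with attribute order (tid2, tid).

ρ[credits→credits2, tid→tid2]: schema becomes (credits2, sid, tid2); tuples unchanged.
Natural join on sid: {(2, 38, 11, 2, 11), (2, 38, 11, 7, 22), (2, 38, 11, 9, 15), (2, 4, 22, 2, 22), (2, 4, 22, 3, 9), (2, 4, 22, 6, 31), (2, 4, 22, 6, 35), (2, 4, 22, 7, 6), (3, 4, 9, 2, 22), (3, 4, 9, 3, 9), (3, 4, 9, 6, 31), (3, 4, 9, 6, 35), (3, 4, 9, 7, 6), (6, 4, 31, 2, 22), (6, 4, 31, 3, 9), (6, 4, 31, 6, 31), (6, 4, 31, 6, 35), (6, 4, 31, 7, 6), (6, 4, 35, 2, 22), (6, 4, 35, 3, 9), (6, 4, 35, 6, 31), (6, 4, 35, 6, 35), (6, 4, 35, 7, 6), (7, 38, 22, 2, 11), (7, 38, 22, 7, 22), (7, 38, 22, 9, 15), (7, 4, 6, 2, 22), (7, 4, 6, 3, 9), (7, 4, 6, 6, 31), (7, 4, 6, 6, 35), (7, 4, 6, 7, 6), (9, 38, 15, 2, 11), (9, 38, 15, 7, 22), (9, 38, 15, 9, 15)}
Apply σ_{credits < credits2}; surviving tuples: {(2, 38, 11, 7, 22), (2, 38, 11, 9, 15), (2, 4, 22, 3, 9), (2, 4, 22, 6, 31), (2, 4, 22, 6, 35), (2, 4, 22, 7, 6), (3, 4, 9, 6, 31), (3, 4, 9, 6, 35), (3, 4, 9, 7, 6), (6, 4, 31, 7, 6), (6, 4, 35, 7, 6), (7, 38, 22, 9, 15)}
π_{tid2, tid} gives {(15, 11), (15, 22), (22, 11), (31, 22), (31, 9), (35, 22), (35, 9), (6, 22), (6, 31), (6, 35), (6, 9), (9, 22)}.

{(15, 11), (15, 22), (22, 11), (31, 22), (31, 9), (35, 22), (35, 9), (6, 22), (6, 31), (6, 35), (6, 9), (9, 22)}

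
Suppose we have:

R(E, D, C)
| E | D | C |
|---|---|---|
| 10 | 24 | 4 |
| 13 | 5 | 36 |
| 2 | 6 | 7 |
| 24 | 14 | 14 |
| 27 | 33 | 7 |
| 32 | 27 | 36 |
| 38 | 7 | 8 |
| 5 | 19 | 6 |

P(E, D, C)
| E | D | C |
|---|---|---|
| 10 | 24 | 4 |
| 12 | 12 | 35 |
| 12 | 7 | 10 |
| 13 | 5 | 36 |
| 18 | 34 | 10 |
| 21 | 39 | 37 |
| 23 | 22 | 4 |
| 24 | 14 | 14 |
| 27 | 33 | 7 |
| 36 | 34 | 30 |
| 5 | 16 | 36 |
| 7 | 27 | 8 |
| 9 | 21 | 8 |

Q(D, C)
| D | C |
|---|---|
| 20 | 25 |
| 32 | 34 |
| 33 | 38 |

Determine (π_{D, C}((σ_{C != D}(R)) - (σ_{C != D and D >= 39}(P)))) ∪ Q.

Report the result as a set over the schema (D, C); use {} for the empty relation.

{(19, 6), (20, 25), (24, 4), (27, 36), (32, 34), (33, 38), (33, 7), (5, 36), (6, 7), (7, 8)}

Selection C != D: {(10, 24, 4), (13, 5, 36), (2, 6, 7), (27, 33, 7), (32, 27, 36), (38, 7, 8), (5, 19, 6)}
Selection C != D and D >= 39: {(21, 39, 37)}
Set difference of the two operands is {(10, 24, 4), (13, 5, 36), (2, 6, 7), (27, 33, 7), (32, 27, 36), (38, 7, 8), (5, 19, 6)}.
π_{D, C} gives {(19, 6), (24, 4), (27, 36), (33, 7), (5, 36), (6, 7), (7, 8)}.
Set union of the two operands is {(19, 6), (20, 25), (24, 4), (27, 36), (32, 34), (33, 38), (33, 7), (5, 36), (6, 7), (7, 8)}.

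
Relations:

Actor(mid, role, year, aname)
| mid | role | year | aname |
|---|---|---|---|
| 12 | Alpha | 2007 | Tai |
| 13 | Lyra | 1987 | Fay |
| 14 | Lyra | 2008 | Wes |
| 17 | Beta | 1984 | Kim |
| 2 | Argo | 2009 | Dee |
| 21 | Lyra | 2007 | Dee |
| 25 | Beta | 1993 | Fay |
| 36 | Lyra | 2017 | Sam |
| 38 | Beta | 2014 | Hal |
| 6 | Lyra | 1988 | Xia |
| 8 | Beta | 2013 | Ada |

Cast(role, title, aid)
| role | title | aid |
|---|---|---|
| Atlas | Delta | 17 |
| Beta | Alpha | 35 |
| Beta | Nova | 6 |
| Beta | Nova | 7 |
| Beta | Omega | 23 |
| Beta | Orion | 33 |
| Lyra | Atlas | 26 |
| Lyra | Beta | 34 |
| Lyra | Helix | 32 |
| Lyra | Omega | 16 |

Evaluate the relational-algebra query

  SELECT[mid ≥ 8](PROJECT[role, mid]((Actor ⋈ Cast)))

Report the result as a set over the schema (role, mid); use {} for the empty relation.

{(Beta, 17), (Beta, 25), (Beta, 38), (Beta, 8), (Lyra, 13), (Lyra, 14), (Lyra, 21), (Lyra, 36)}

Actor ⋈ Cast (natural join on role): {(13, Lyra, 1987, Fay, Atlas, 26), (13, Lyra, 1987, Fay, Beta, 34), (13, Lyra, 1987, Fay, Helix, 32), (13, Lyra, 1987, Fay, Omega, 16), (14, Lyra, 2008, Wes, Atlas, 26), (14, Lyra, 2008, Wes, Beta, 34), (14, Lyra, 2008, Wes, Helix, 32), (14, Lyra, 2008, Wes, Omega, 16), (17, Beta, 1984, Kim, Alpha, 35), (17, Beta, 1984, Kim, Nova, 6), (17, Beta, 1984, Kim, Nova, 7), (17, Beta, 1984, Kim, Omega, 23), (17, Beta, 1984, Kim, Orion, 33), (21, Lyra, 2007, Dee, Atlas, 26), (21, Lyra, 2007, Dee, Beta, 34), (21, Lyra, 2007, Dee, Helix, 32), (21, Lyra, 2007, Dee, Omega, 16), (25, Beta, 1993, Fay, Alpha, 35), (25, Beta, 1993, Fay, Nova, 6), (25, Beta, 1993, Fay, Nova, 7), (25, Beta, 1993, Fay, Omega, 23), (25, Beta, 1993, Fay, Orion, 33), (36, Lyra, 2017, Sam, Atlas, 26), (36, Lyra, 2017, Sam, Beta, 34), (36, Lyra, 2017, Sam, Helix, 32), (36, Lyra, 2017, Sam, Omega, 16), (38, Beta, 2014, Hal, Alpha, 35), (38, Beta, 2014, Hal, Nova, 6), (38, Beta, 2014, Hal, Nova, 7), (38, Beta, 2014, Hal, Omega, 23), (38, Beta, 2014, Hal, Orion, 33), (6, Lyra, 1988, Xia, Atlas, 26), (6, Lyra, 1988, Xia, Beta, 34), (6, Lyra, 1988, Xia, Helix, 32), (6, Lyra, 1988, Xia, Omega, 16), (8, Beta, 2013, Ada, Alpha, 35), (8, Beta, 2013, Ada, Nova, 6), (8, Beta, 2013, Ada, Nova, 7), (8, Beta, 2013, Ada, Omega, 23), (8, Beta, 2013, Ada, Orion, 33)}
Projecting to role, mid (31 duplicate(s) eliminated): {(Beta, 17), (Beta, 25), (Beta, 38), (Beta, 8), (Lyra, 13), (Lyra, 14), (Lyra, 21), (Lyra, 36), (Lyra, 6)}
Selection mid ≥ 8: {(Beta, 17), (Beta, 25), (Beta, 38), (Beta, 8), (Lyra, 13), (Lyra, 14), (Lyra, 21), (Lyra, 36)}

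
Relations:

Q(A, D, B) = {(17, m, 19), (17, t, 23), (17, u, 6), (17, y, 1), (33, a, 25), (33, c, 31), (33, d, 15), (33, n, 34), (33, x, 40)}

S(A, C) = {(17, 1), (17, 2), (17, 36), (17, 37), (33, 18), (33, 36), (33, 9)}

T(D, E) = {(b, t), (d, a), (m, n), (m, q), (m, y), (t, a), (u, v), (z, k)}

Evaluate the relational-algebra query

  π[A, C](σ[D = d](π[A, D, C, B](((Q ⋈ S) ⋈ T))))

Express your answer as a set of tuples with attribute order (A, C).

Q ⋈ S (natural join on A): {(17, m, 19, 1), (17, m, 19, 2), (17, m, 19, 36), (17, m, 19, 37), (17, t, 23, 1), (17, t, 23, 2), (17, t, 23, 36), (17, t, 23, 37), (17, u, 6, 1), (17, u, 6, 2), (17, u, 6, 36), (17, u, 6, 37), (17, y, 1, 1), (17, y, 1, 2), (17, y, 1, 36), (17, y, 1, 37), (33, a, 25, 18), (33, a, 25, 36), (33, a, 25, 9), (33, c, 31, 18), (33, c, 31, 36), (33, c, 31, 9), (33, d, 15, 18), (33, d, 15, 36), (33, d, 15, 9), (33, n, 34, 18), (33, n, 34, 36), (33, n, 34, 9), (33, x, 40, 18), (33, x, 40, 36), (33, x, 40, 9)}
(Q ⋈ S) ⋈ T (natural join on D): {(17, m, 19, 1, n), (17, m, 19, 1, q), (17, m, 19, 1, y), (17, m, 19, 2, n), (17, m, 19, 2, q), (17, m, 19, 2, y), (17, m, 19, 36, n), (17, m, 19, 36, q), (17, m, 19, 36, y), (17, m, 19, 37, n), (17, m, 19, 37, q), (17, m, 19, 37, y), (17, t, 23, 1, a), (17, t, 23, 2, a), (17, t, 23, 36, a), (17, t, 23, 37, a), (17, u, 6, 1, v), (17, u, 6, 2, v), (17, u, 6, 36, v), (17, u, 6, 37, v), (33, d, 15, 18, a), (33, d, 15, 36, a), (33, d, 15, 9, a)}
π[A, D, C, B]: project onto (A, D, C, B) (8 duplicate(s) eliminated) → {(17, m, 1, 19), (17, m, 2, 19), (17, m, 36, 19), (17, m, 37, 19), (17, t, 1, 23), (17, t, 2, 23), (17, t, 36, 23), (17, t, 37, 23), (17, u, 1, 6), (17, u, 2, 6), (17, u, 36, 6), (17, u, 37, 6), (33, d, 18, 15), (33, d, 36, 15), (33, d, 9, 15)}
Selection D = d: {(33, d, 18, 15), (33, d, 36, 15), (33, d, 9, 15)}
π[A, C]: project onto (A, C) → {(33, 18), (33, 36), (33, 9)}

{(33, 18), (33, 36), (33, 9)}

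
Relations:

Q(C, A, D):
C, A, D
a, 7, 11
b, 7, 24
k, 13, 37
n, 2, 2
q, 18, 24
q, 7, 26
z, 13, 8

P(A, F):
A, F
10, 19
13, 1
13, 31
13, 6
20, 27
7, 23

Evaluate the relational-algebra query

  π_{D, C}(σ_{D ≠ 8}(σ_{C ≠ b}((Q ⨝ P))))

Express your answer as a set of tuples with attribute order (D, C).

Natural join on A: {(a, 7, 11, 23), (b, 7, 24, 23), (k, 13, 37, 1), (k, 13, 37, 31), (k, 13, 37, 6), (q, 7, 26, 23), (z, 13, 8, 1), (z, 13, 8, 31), (z, 13, 8, 6)}
Apply σ_{C ≠ b}; surviving tuples: {(a, 7, 11, 23), (k, 13, 37, 1), (k, 13, 37, 31), (k, 13, 37, 6), (q, 7, 26, 23), (z, 13, 8, 1), (z, 13, 8, 31), (z, 13, 8, 6)}
Apply σ_{D ≠ 8}; surviving tuples: {(a, 7, 11, 23), (k, 13, 37, 1), (k, 13, 37, 31), (k, 13, 37, 6), (q, 7, 26, 23)}
π_{D, C} gives {(11, a), (26, q), (37, k)} (2 duplicate(s) eliminated).

{(11, a), (26, q), (37, k)}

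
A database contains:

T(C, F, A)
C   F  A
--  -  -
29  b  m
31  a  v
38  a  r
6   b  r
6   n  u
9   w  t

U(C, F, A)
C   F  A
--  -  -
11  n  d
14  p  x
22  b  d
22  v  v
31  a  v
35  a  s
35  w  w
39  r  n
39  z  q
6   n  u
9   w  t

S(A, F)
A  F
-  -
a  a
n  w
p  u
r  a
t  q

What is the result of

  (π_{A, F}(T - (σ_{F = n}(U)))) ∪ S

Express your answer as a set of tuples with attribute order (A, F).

Apply σ_{F = n}; surviving tuples: {(11, n, d), (6, n, u)}
Set difference of the two operands is {(29, b, m), (31, a, v), (38, a, r), (6, b, r), (9, w, t)}.
Keep only column(s) A, F: {(m, b), (r, a), (r, b), (t, w), (v, a)}
Set union of the two operands is {(a, a), (m, b), (n, w), (p, u), (r, a), (r, b), (t, q), (t, w), (v, a)}.

{(a, a), (m, b), (n, w), (p, u), (r, a), (r, b), (t, q), (t, w), (v, a)}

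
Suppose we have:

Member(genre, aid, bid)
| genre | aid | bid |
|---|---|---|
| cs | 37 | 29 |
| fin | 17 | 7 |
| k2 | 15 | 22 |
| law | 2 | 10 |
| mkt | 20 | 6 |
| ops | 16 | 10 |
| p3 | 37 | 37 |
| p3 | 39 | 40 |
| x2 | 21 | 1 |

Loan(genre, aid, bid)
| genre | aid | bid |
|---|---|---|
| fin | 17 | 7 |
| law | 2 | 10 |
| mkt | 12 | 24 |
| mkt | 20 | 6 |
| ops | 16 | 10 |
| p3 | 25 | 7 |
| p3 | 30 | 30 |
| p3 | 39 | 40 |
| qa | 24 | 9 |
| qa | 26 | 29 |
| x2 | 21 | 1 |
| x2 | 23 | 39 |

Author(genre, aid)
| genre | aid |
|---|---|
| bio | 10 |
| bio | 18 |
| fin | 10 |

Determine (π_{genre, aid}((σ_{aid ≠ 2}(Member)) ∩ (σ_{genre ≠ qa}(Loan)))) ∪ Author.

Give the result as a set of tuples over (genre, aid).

Filtering on aid ≠ 2 leaves {(cs, 37, 29), (fin, 17, 7), (k2, 15, 22), (mkt, 20, 6), (ops, 16, 10), (p3, 37, 37), (p3, 39, 40), (x2, 21, 1)}.
Filtering on genre ≠ qa leaves {(fin, 17, 7), (law, 2, 10), (mkt, 12, 24), (mkt, 20, 6), (ops, 16, 10), (p3, 25, 7), (p3, 30, 30), (p3, 39, 40), (x2, 21, 1), (x2, 23, 39)}.
Taking the intersection: {(fin, 17, 7), (mkt, 20, 6), (ops, 16, 10), (p3, 39, 40), (x2, 21, 1)}
π[genre, aid]: project onto (genre, aid) → {(fin, 17), (mkt, 20), (ops, 16), (p3, 39), (x2, 21)}
Taking the union: {(bio, 10), (bio, 18), (fin, 10), (fin, 17), (mkt, 20), (ops, 16), (p3, 39), (x2, 21)}

{(bio, 10), (bio, 18), (fin, 10), (fin, 17), (mkt, 20), (ops, 16), (p3, 39), (x2, 21)}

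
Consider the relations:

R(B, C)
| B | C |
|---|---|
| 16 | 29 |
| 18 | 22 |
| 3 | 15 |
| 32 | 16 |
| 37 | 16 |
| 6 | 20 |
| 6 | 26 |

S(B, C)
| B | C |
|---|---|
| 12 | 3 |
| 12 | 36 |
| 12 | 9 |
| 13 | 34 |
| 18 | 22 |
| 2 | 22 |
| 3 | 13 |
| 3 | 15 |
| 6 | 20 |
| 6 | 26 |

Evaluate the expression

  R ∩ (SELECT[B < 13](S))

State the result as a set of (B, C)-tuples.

{(3, 15), (6, 20), (6, 26)}

Selection B < 13: {(12, 3), (12, 36), (12, 9), (2, 22), (3, 13), (3, 15), (6, 20), (6, 26)}
Taking the intersection: {(3, 15), (6, 20), (6, 26)}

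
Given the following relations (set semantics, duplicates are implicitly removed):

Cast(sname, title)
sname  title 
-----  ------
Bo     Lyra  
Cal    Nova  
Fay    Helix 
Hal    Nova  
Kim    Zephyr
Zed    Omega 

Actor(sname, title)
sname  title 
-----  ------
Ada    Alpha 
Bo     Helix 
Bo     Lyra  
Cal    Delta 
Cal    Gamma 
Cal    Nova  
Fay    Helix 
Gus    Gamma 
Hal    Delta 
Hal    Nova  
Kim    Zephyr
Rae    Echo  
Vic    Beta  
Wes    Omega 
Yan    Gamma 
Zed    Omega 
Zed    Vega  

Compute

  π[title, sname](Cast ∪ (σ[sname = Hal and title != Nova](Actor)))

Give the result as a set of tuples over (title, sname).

{(Delta, Hal), (Helix, Fay), (Lyra, Bo), (Nova, Cal), (Nova, Hal), (Omega, Zed), (Zephyr, Kim)}

σ[sname = Hal and title != Nova]: keep tuples satisfying sname = Hal and title != Nova → {(Hal, Delta)}
Set union of the two operands is {(Bo, Lyra), (Cal, Nova), (Fay, Helix), (Hal, Delta), (Hal, Nova), (Kim, Zephyr), (Zed, Omega)}.
π_{title, sname} gives {(Delta, Hal), (Helix, Fay), (Lyra, Bo), (Nova, Cal), (Nova, Hal), (Omega, Zed), (Zephyr, Kim)}.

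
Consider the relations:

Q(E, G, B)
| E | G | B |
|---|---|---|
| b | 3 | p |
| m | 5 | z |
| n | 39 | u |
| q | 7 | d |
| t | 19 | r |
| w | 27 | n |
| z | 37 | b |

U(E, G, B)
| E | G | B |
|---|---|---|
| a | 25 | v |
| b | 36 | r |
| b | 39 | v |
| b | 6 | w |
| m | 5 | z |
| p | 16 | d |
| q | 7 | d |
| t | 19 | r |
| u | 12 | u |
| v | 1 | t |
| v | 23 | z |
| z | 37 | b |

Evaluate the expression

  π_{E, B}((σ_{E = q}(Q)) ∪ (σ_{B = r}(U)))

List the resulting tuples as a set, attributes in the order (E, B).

Apply σ_{E = q}; surviving tuples: {(q, 7, d)}
Apply σ_{B = r}; surviving tuples: {(b, 36, r), (t, 19, r)}
Taking the union: {(b, 36, r), (q, 7, d), (t, 19, r)}
π_{E, B} gives {(b, r), (q, d), (t, r)}.

{(b, r), (q, d), (t, r)}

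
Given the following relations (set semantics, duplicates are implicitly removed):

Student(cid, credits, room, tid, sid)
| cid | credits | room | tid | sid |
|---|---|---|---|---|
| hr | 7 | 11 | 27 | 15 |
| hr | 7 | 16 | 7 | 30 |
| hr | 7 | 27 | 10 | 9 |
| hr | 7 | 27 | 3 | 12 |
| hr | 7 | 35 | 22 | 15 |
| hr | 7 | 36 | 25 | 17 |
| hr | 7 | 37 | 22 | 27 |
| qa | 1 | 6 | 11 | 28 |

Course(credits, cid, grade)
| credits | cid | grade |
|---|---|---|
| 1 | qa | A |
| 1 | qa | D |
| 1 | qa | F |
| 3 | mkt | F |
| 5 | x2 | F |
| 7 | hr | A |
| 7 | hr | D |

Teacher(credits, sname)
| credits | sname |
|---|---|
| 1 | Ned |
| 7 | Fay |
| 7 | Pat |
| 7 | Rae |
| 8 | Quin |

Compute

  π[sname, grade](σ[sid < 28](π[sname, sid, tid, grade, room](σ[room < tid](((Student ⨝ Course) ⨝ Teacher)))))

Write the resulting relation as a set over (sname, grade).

{(Fay, A), (Fay, D), (Pat, A), (Pat, D), (Rae, A), (Rae, D)}

Joining Student and Course on cid, credits yields {(hr, 7, 11, 27, 15, A), (hr, 7, 11, 27, 15, D), (hr, 7, 16, 7, 30, A), (hr, 7, 16, 7, 30, D), (hr, 7, 27, 10, 9, A), (hr, 7, 27, 10, 9, D), (hr, 7, 27, 3, 12, A), (hr, 7, 27, 3, 12, D), (hr, 7, 35, 22, 15, A), (hr, 7, 35, 22, 15, D), (hr, 7, 36, 25, 17, A), (hr, 7, 36, 25, 17, D), (hr, 7, 37, 22, 27, A), (hr, 7, 37, 22, 27, D), (qa, 1, 6, 11, 28, A), (qa, 1, 6, 11, 28, D), (qa, 1, 6, 11, 28, F)}.
Joining (Student ⨝ Course) and Teacher on credits yields {(hr, 7, 11, 27, 15, A, Fay), (hr, 7, 11, 27, 15, A, Pat), (hr, 7, 11, 27, 15, A, Rae), (hr, 7, 11, 27, 15, D, Fay), (hr, 7, 11, 27, 15, D, Pat), (hr, 7, 11, 27, 15, D, Rae), (hr, 7, 16, 7, 30, A, Fay), (hr, 7, 16, 7, 30, A, Pat), (hr, 7, 16, 7, 30, A, Rae), (hr, 7, 16, 7, 30, D, Fay), (hr, 7, 16, 7, 30, D, Pat), (hr, 7, 16, 7, 30, D, Rae), (hr, 7, 27, 10, 9, A, Fay), (hr, 7, 27, 10, 9, A, Pat), (hr, 7, 27, 10, 9, A, Rae), (hr, 7, 27, 10, 9, D, Fay), (hr, 7, 27, 10, 9, D, Pat), (hr, 7, 27, 10, 9, D, Rae), (hr, 7, 27, 3, 12, A, Fay), (hr, 7, 27, 3, 12, A, Pat), (hr, 7, 27, 3, 12, A, Rae), (hr, 7, 27, 3, 12, D, Fay), (hr, 7, 27, 3, 12, D, Pat), (hr, 7, 27, 3, 12, D, Rae), (hr, 7, 35, 22, 15, A, Fay), (hr, 7, 35, 22, 15, A, Pat), (hr, 7, 35, 22, 15, A, Rae), (hr, 7, 35, 22, 15, D, Fay), (hr, 7, 35, 22, 15, D, Pat), (hr, 7, 35, 22, 15, D, Rae), (hr, 7, 36, 25, 17, A, Fay), (hr, 7, 36, 25, 17, A, Pat), (hr, 7, 36, 25, 17, A, Rae), (hr, 7, 36, 25, 17, D, Fay), (hr, 7, 36, 25, 17, D, Pat), (hr, 7, 36, 25, 17, D, Rae), (hr, 7, 37, 22, 27, A, Fay), (hr, 7, 37, 22, 27, A, Pat), (hr, 7, 37, 22, 27, A, Rae), (hr, 7, 37, 22, 27, D, Fay), (hr, 7, 37, 22, 27, D, Pat), (hr, 7, 37, 22, 27, D, Rae), (qa, 1, 6, 11, 28, A, Ned), (qa, 1, 6, 11, 28, D, Ned), (qa, 1, 6, 11, 28, F, Ned)}.
Apply σ_{room < tid}; surviving tuples: {(hr, 7, 11, 27, 15, A, Fay), (hr, 7, 11, 27, 15, A, Pat), (hr, 7, 11, 27, 15, A, Rae), (hr, 7, 11, 27, 15, D, Fay), (hr, 7, 11, 27, 15, D, Pat), (hr, 7, 11, 27, 15, D, Rae), (qa, 1, 6, 11, 28, A, Ned), (qa, 1, 6, 11, 28, D, Ned), (qa, 1, 6, 11, 28, F, Ned)}
π[sname, sid, tid, grade, room]: project onto (sname, sid, tid, grade, room) → {(Fay, 15, 27, A, 11), (Fay, 15, 27, D, 11), (Ned, 28, 11, A, 6), (Ned, 28, 11, D, 6), (Ned, 28, 11, F, 6), (Pat, 15, 27, A, 11), (Pat, 15, 27, D, 11), (Rae, 15, 27, A, 11), (Rae, 15, 27, D, 11)}
Apply σ_{sid < 28}; surviving tuples: {(Fay, 15, 27, A, 11), (Fay, 15, 27, D, 11), (Pat, 15, 27, A, 11), (Pat, 15, 27, D, 11), (Rae, 15, 27, A, 11), (Rae, 15, 27, D, 11)}
π[sname, grade]: project onto (sname, grade) → {(Fay, A), (Fay, D), (Pat, A), (Pat, D), (Rae, A), (Rae, D)}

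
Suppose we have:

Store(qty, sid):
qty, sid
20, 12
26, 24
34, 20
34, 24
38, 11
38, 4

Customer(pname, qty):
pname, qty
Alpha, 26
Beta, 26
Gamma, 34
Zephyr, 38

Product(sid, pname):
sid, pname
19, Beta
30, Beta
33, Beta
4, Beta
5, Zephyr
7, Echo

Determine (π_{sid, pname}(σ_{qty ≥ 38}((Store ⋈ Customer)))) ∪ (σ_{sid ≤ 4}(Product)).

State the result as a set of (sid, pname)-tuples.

Joining Store and Customer on qty yields {(26, 24, Alpha), (26, 24, Beta), (34, 20, Gamma), (34, 24, Gamma), (38, 11, Zephyr), (38, 4, Zephyr)}.
Apply σ_{qty ≥ 38}; surviving tuples: {(38, 11, Zephyr), (38, 4, Zephyr)}
Keep only column(s) sid, pname: {(11, Zephyr), (4, Zephyr)}
Apply σ_{sid ≤ 4}; surviving tuples: {(4, Beta)}
Union: {(11, Zephyr), (4, Zephyr)} with {(4, Beta)} → {(11, Zephyr), (4, Beta), (4, Zephyr)}

{(11, Zephyr), (4, Beta), (4, Zephyr)}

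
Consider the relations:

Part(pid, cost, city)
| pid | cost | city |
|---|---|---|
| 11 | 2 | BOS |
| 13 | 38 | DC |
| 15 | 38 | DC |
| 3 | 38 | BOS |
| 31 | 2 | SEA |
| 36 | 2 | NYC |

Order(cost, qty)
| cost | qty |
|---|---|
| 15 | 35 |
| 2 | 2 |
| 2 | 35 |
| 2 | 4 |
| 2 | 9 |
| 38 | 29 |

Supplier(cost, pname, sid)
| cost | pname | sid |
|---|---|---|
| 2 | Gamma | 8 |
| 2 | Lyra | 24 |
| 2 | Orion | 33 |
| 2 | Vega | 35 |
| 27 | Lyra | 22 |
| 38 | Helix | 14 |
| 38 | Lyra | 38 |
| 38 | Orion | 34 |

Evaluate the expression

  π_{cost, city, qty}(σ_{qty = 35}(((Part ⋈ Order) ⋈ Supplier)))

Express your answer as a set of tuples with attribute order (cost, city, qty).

{(2, BOS, 35), (2, NYC, 35), (2, SEA, 35)}

Part ⋈ Order (natural join on cost): {(11, 2, BOS, 2), (11, 2, BOS, 35), (11, 2, BOS, 4), (11, 2, BOS, 9), (13, 38, DC, 29), (15, 38, DC, 29), (3, 38, BOS, 29), (31, 2, SEA, 2), (31, 2, SEA, 35), (31, 2, SEA, 4), (31, 2, SEA, 9), (36, 2, NYC, 2), (36, 2, NYC, 35), (36, 2, NYC, 4), (36, 2, NYC, 9)}
(Part ⋈ Order) ⋈ Supplier (natural join on cost): {(11, 2, BOS, 2, Gamma, 8), (11, 2, BOS, 2, Lyra, 24), (11, 2, BOS, 2, Orion, 33), (11, 2, BOS, 2, Vega, 35), (11, 2, BOS, 35, Gamma, 8), (11, 2, BOS, 35, Lyra, 24), (11, 2, BOS, 35, Orion, 33), (11, 2, BOS, 35, Vega, 35), (11, 2, BOS, 4, Gamma, 8), (11, 2, BOS, 4, Lyra, 24), (11, 2, BOS, 4, Orion, 33), (11, 2, BOS, 4, Vega, 35), (11, 2, BOS, 9, Gamma, 8), (11, 2, BOS, 9, Lyra, 24), (11, 2, BOS, 9, Orion, 33), (11, 2, BOS, 9, Vega, 35), (13, 38, DC, 29, Helix, 14), (13, 38, DC, 29, Lyra, 38), (13, 38, DC, 29, Orion, 34), (15, 38, DC, 29, Helix, 14), (15, 38, DC, 29, Lyra, 38), (15, 38, DC, 29, Orion, 34), (3, 38, BOS, 29, Helix, 14), (3, 38, BOS, 29, Lyra, 38), (3, 38, BOS, 29, Orion, 34), (31, 2, SEA, 2, Gamma, 8), (31, 2, SEA, 2, Lyra, 24), (31, 2, SEA, 2, Orion, 33), (31, 2, SEA, 2, Vega, 35), (31, 2, SEA, 35, Gamma, 8), (31, 2, SEA, 35, Lyra, 24), (31, 2, SEA, 35, Orion, 33), (31, 2, SEA, 35, Vega, 35), (31, 2, SEA, 4, Gamma, 8), (31, 2, SEA, 4, Lyra, 24), (31, 2, SEA, 4, Orion, 33), (31, 2, SEA, 4, Vega, 35), (31, 2, SEA, 9, Gamma, 8), (31, 2, SEA, 9, Lyra, 24), (31, 2, SEA, 9, Orion, 33), (31, 2, SEA, 9, Vega, 35), (36, 2, NYC, 2, Gamma, 8), (36, 2, NYC, 2, Lyra, 24), (36, 2, NYC, 2, Orion, 33), (36, 2, NYC, 2, Vega, 35), (36, 2, NYC, 35, Gamma, 8), (36, 2, NYC, 35, Lyra, 24), (36, 2, NYC, 35, Orion, 33), (36, 2, NYC, 35, Vega, 35), (36, 2, NYC, 4, Gamma, 8), (36, 2, NYC, 4, Lyra, 24), (36, 2, NYC, 4, Orion, 33), (36, 2, NYC, 4, Vega, 35), (36, 2, NYC, 9, Gamma, 8), (36, 2, NYC, 9, Lyra, 24), (36, 2, NYC, 9, Orion, 33), (36, 2, NYC, 9, Vega, 35)}
σ[qty = 35]: keep tuples satisfying qty = 35 → {(11, 2, BOS, 35, Gamma, 8), (11, 2, BOS, 35, Lyra, 24), (11, 2, BOS, 35, Orion, 33), (11, 2, BOS, 35, Vega, 35), (31, 2, SEA, 35, Gamma, 8), (31, 2, SEA, 35, Lyra, 24), (31, 2, SEA, 35, Orion, 33), (31, 2, SEA, 35, Vega, 35), (36, 2, NYC, 35, Gamma, 8), (36, 2, NYC, 35, Lyra, 24), (36, 2, NYC, 35, Orion, 33), (36, 2, NYC, 35, Vega, 35)}
π_{cost, city, qty} gives {(2, BOS, 35), (2, NYC, 35), (2, SEA, 35)} (9 duplicate(s) eliminated).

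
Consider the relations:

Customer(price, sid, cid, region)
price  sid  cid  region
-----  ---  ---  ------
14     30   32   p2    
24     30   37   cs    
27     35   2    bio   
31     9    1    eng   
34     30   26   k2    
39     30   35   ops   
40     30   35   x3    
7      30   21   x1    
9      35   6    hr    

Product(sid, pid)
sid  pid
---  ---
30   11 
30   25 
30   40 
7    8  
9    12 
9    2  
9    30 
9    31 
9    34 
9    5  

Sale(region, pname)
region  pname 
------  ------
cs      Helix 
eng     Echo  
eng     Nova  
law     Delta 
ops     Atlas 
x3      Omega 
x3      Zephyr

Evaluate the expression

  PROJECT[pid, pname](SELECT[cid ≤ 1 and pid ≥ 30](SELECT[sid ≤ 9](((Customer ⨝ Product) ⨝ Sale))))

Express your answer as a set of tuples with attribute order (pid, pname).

Natural join on sid: {(14, 30, 32, p2, 11), (14, 30, 32, p2, 25), (14, 30, 32, p2, 40), (24, 30, 37, cs, 11), (24, 30, 37, cs, 25), (24, 30, 37, cs, 40), (31, 9, 1, eng, 12), (31, 9, 1, eng, 2), (31, 9, 1, eng, 30), (31, 9, 1, eng, 31), (31, 9, 1, eng, 34), (31, 9, 1, eng, 5), (34, 30, 26, k2, 11), (34, 30, 26, k2, 25), (34, 30, 26, k2, 40), (39, 30, 35, ops, 11), (39, 30, 35, ops, 25), (39, 30, 35, ops, 40), (40, 30, 35, x3, 11), (40, 30, 35, x3, 25), (40, 30, 35, x3, 40), (7, 30, 21, x1, 11), (7, 30, 21, x1, 25), (7, 30, 21, x1, 40)}
Natural join on region: {(24, 30, 37, cs, 11, Helix), (24, 30, 37, cs, 25, Helix), (24, 30, 37, cs, 40, Helix), (31, 9, 1, eng, 12, Echo), (31, 9, 1, eng, 12, Nova), (31, 9, 1, eng, 2, Echo), (31, 9, 1, eng, 2, Nova), (31, 9, 1, eng, 30, Echo), (31, 9, 1, eng, 30, Nova), (31, 9, 1, eng, 31, Echo), (31, 9, 1, eng, 31, Nova), (31, 9, 1, eng, 34, Echo), (31, 9, 1, eng, 34, Nova), (31, 9, 1, eng, 5, Echo), (31, 9, 1, eng, 5, Nova), (39, 30, 35, ops, 11, Atlas), (39, 30, 35, ops, 25, Atlas), (39, 30, 35, ops, 40, Atlas), (40, 30, 35, x3, 11, Omega), (40, 30, 35, x3, 11, Zephyr), (40, 30, 35, x3, 25, Omega), (40, 30, 35, x3, 25, Zephyr), (40, 30, 35, x3, 40, Omega), (40, 30, 35, x3, 40, Zephyr)}
Selection sid ≤ 9: {(31, 9, 1, eng, 12, Echo), (31, 9, 1, eng, 12, Nova), (31, 9, 1, eng, 2, Echo), (31, 9, 1, eng, 2, Nova), (31, 9, 1, eng, 30, Echo), (31, 9, 1, eng, 30, Nova), (31, 9, 1, eng, 31, Echo), (31, 9, 1, eng, 31, Nova), (31, 9, 1, eng, 34, Echo), (31, 9, 1, eng, 34, Nova), (31, 9, 1, eng, 5, Echo), (31, 9, 1, eng, 5, Nova)}
Selection cid ≤ 1 and pid ≥ 30: {(31, 9, 1, eng, 30, Echo), (31, 9, 1, eng, 30, Nova), (31, 9, 1, eng, 31, Echo), (31, 9, 1, eng, 31, Nova), (31, 9, 1, eng, 34, Echo), (31, 9, 1, eng, 34, Nova)}
Keep only column(s) pid, pname: {(30, Echo), (30, Nova), (31, Echo), (31, Nova), (34, Echo), (34, Nova)}

{(30, Echo), (30, Nova), (31, Echo), (31, Nova), (34, Echo), (34, Nova)}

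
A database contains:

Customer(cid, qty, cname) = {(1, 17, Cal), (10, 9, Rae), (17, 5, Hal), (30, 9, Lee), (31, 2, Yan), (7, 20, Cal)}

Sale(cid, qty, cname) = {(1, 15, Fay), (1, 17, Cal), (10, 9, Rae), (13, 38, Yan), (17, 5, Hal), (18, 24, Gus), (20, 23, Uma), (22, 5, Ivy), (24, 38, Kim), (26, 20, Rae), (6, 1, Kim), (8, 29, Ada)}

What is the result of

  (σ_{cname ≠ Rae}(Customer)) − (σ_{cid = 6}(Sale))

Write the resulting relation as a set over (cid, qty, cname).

{(1, 17, Cal), (17, 5, Hal), (30, 9, Lee), (31, 2, Yan), (7, 20, Cal)}

Selection cname ≠ Rae: {(1, 17, Cal), (17, 5, Hal), (30, 9, Lee), (31, 2, Yan), (7, 20, Cal)}
Selection cid = 6: {(6, 1, Kim)}
Difference: {(1, 17, Cal), (17, 5, Hal), (30, 9, Lee), (31, 2, Yan), (7, 20, Cal)} with {(6, 1, Kim)} → {(1, 17, Cal), (17, 5, Hal), (30, 9, Lee), (31, 2, Yan), (7, 20, Cal)}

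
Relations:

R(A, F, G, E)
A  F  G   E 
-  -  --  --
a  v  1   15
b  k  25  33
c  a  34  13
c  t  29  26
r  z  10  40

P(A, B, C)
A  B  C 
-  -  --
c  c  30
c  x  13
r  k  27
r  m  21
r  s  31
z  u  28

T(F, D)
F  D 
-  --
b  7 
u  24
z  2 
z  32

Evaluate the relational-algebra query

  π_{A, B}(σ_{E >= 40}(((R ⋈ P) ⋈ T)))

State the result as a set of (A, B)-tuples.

{(r, k), (r, m), (r, s)}

Joining R and P on A yields {(c, a, 34, 13, c, 30), (c, a, 34, 13, x, 13), (c, t, 29, 26, c, 30), (c, t, 29, 26, x, 13), (r, z, 10, 40, k, 27), (r, z, 10, 40, m, 21), (r, z, 10, 40, s, 31)}.
Joining (R ⋈ P) and T on F yields {(r, z, 10, 40, k, 27, 2), (r, z, 10, 40, k, 27, 32), (r, z, 10, 40, m, 21, 2), (r, z, 10, 40, m, 21, 32), (r, z, 10, 40, s, 31, 2), (r, z, 10, 40, s, 31, 32)}.
Filtering on E >= 40 leaves {(r, z, 10, 40, k, 27, 2), (r, z, 10, 40, k, 27, 32), (r, z, 10, 40, m, 21, 2), (r, z, 10, 40, m, 21, 32), (r, z, 10, 40, s, 31, 2), (r, z, 10, 40, s, 31, 32)}.
Projecting to A, B (3 duplicate(s) eliminated): {(r, k), (r, m), (r, s)}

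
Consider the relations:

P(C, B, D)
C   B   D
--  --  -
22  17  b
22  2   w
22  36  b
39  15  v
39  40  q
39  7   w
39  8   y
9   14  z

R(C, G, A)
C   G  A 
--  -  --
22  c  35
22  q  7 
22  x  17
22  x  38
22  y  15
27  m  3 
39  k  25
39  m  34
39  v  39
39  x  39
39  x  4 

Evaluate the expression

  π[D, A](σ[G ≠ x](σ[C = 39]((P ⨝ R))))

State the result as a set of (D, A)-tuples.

Joining P and R on C yields {(22, 17, b, c, 35), (22, 17, b, q, 7), (22, 17, b, x, 17), (22, 17, b, x, 38), (22, 17, b, y, 15), (22, 2, w, c, 35), (22, 2, w, q, 7), (22, 2, w, x, 17), (22, 2, w, x, 38), (22, 2, w, y, 15), (22, 36, b, c, 35), (22, 36, b, q, 7), (22, 36, b, x, 17), (22, 36, b, x, 38), (22, 36, b, y, 15), (39, 15, v, k, 25), (39, 15, v, m, 34), (39, 15, v, v, 39), (39, 15, v, x, 39), (39, 15, v, x, 4), (39, 40, q, k, 25), (39, 40, q, m, 34), (39, 40, q, v, 39), (39, 40, q, x, 39), (39, 40, q, x, 4), (39, 7, w, k, 25), (39, 7, w, m, 34), (39, 7, w, v, 39), (39, 7, w, x, 39), (39, 7, w, x, 4), (39, 8, y, k, 25), (39, 8, y, m, 34), (39, 8, y, v, 39), (39, 8, y, x, 39), (39, 8, y, x, 4)}.
Filtering on C = 39 leaves {(39, 15, v, k, 25), (39, 15, v, m, 34), (39, 15, v, v, 39), (39, 15, v, x, 39), (39, 15, v, x, 4), (39, 40, q, k, 25), (39, 40, q, m, 34), (39, 40, q, v, 39), (39, 40, q, x, 39), (39, 40, q, x, 4), (39, 7, w, k, 25), (39, 7, w, m, 34), (39, 7, w, v, 39), (39, 7, w, x, 39), (39, 7, w, x, 4), (39, 8, y, k, 25), (39, 8, y, m, 34), (39, 8, y, v, 39), (39, 8, y, x, 39), (39, 8, y, x, 4)}.
Filtering on G ≠ x leaves {(39, 15, v, k, 25), (39, 15, v, m, 34), (39, 15, v, v, 39), (39, 40, q, k, 25), (39, 40, q, m, 34), (39, 40, q, v, 39), (39, 7, w, k, 25), (39, 7, w, m, 34), (39, 7, w, v, 39), (39, 8, y, k, 25), (39, 8, y, m, 34), (39, 8, y, v, 39)}.
π[D, A]: project onto (D, A) → {(q, 25), (q, 34), (q, 39), (v, 25), (v, 34), (v, 39), (w, 25), (w, 34), (w, 39), (y, 25), (y, 34), (y, 39)}

{(q, 25), (q, 34), (q, 39), (v, 25), (v, 34), (v, 39), (w, 25), (w, 34), (w, 39), (y, 25), (y, 34), (y, 39)}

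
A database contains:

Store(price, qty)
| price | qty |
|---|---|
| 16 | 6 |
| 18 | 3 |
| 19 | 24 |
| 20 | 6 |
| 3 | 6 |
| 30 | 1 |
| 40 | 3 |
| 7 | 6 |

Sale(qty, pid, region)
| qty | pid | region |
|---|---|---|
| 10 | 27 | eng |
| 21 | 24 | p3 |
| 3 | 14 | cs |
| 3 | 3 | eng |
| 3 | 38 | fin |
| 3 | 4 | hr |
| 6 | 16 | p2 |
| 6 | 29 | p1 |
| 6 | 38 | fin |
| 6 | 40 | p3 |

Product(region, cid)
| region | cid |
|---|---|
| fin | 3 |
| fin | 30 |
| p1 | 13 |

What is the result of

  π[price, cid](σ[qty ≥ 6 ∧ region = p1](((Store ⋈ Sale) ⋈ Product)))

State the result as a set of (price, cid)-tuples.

{(16, 13), (20, 13), (3, 13), (7, 13)}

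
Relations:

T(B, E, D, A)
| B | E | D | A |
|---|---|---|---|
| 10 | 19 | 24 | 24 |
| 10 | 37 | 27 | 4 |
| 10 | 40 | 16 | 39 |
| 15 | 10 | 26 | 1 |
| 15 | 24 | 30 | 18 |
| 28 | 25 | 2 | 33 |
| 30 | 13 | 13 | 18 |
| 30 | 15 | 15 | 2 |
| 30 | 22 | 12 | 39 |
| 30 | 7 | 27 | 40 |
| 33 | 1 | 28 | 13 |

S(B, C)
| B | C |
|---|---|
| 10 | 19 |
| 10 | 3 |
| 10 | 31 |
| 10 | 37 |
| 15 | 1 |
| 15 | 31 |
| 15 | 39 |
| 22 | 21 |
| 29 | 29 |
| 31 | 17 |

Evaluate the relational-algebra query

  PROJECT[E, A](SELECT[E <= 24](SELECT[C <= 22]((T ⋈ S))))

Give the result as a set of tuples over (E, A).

Natural join on B: {(10, 19, 24, 24, 19), (10, 19, 24, 24, 3), (10, 19, 24, 24, 31), (10, 19, 24, 24, 37), (10, 37, 27, 4, 19), (10, 37, 27, 4, 3), (10, 37, 27, 4, 31), (10, 37, 27, 4, 37), (10, 40, 16, 39, 19), (10, 40, 16, 39, 3), (10, 40, 16, 39, 31), (10, 40, 16, 39, 37), (15, 10, 26, 1, 1), (15, 10, 26, 1, 31), (15, 10, 26, 1, 39), (15, 24, 30, 18, 1), (15, 24, 30, 18, 31), (15, 24, 30, 18, 39)}
Filtering on C <= 22 leaves {(10, 19, 24, 24, 19), (10, 19, 24, 24, 3), (10, 37, 27, 4, 19), (10, 37, 27, 4, 3), (10, 40, 16, 39, 19), (10, 40, 16, 39, 3), (15, 10, 26, 1, 1), (15, 24, 30, 18, 1)}.
Filtering on E <= 24 leaves {(10, 19, 24, 24, 19), (10, 19, 24, 24, 3), (15, 10, 26, 1, 1), (15, 24, 30, 18, 1)}.
π[E, A]: project onto (E, A) (1 duplicate(s) eliminated) → {(10, 1), (19, 24), (24, 18)}

{(10, 1), (19, 24), (24, 18)}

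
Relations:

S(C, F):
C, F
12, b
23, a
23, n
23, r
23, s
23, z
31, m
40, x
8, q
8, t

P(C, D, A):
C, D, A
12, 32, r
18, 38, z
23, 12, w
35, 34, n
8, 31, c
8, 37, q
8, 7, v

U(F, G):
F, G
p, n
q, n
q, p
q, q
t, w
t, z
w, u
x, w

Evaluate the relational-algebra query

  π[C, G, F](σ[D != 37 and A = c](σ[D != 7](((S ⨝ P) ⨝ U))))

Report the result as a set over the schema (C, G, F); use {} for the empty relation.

{(8, n, q), (8, p, q), (8, q, q), (8, w, t), (8, z, t)}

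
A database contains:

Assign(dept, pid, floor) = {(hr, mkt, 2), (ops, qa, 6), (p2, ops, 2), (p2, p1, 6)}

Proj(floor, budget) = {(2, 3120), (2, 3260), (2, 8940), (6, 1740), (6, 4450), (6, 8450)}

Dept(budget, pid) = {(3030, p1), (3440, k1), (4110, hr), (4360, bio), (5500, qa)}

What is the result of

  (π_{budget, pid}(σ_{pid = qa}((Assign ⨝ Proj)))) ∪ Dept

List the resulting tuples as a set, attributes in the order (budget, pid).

Natural join on floor: {(hr, mkt, 2, 3120), (hr, mkt, 2, 3260), (hr, mkt, 2, 8940), (ops, qa, 6, 1740), (ops, qa, 6, 4450), (ops, qa, 6, 8450), (p2, ops, 2, 3120), (p2, ops, 2, 3260), (p2, ops, 2, 8940), (p2, p1, 6, 1740), (p2, p1, 6, 4450), (p2, p1, 6, 8450)}
Filtering on pid = qa leaves {(ops, qa, 6, 1740), (ops, qa, 6, 4450), (ops, qa, 6, 8450)}.
π[budget, pid]: project onto (budget, pid) → {(1740, qa), (4450, qa), (8450, qa)}
Taking the union: {(1740, qa), (3030, p1), (3440, k1), (4110, hr), (4360, bio), (4450, qa), (5500, qa), (8450, qa)}

{(1740, qa), (3030, p1), (3440, k1), (4110, hr), (4360, bio), (4450, qa), (5500, qa), (8450, qa)}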